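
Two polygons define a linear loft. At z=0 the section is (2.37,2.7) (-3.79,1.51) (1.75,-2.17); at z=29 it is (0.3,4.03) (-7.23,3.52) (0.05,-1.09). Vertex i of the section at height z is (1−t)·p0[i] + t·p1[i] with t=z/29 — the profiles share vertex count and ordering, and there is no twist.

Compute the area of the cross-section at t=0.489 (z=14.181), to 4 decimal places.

Area at t=0.489: 16.8601

Cross-section at t=0.489: each vertex is (1-t)·p0[i] + t·p1[i].
  v1: (1-0.489)·(2.37,2.7) + 0.489·(0.3,4.03) = (1.3578,3.3504)
  v2: (1-0.489)·(-3.79,1.51) + 0.489·(-7.23,3.52) = (-5.4722,2.4929)
  v3: (1-0.489)·(1.75,-2.17) + 0.489·(0.05,-1.09) = (0.9187,-1.6419)
Shoelace sum Σ(x_i·y_{i+1} − x_{i+1}·y_i):
  i=1: 1.3578·2.4929 − -5.4722·3.3504 = +21.7185 (running +21.7185)
  i=2: -5.4722·-1.6419 − 0.9187·2.4929 = +6.6944 (running +28.4129)
  i=3: 0.9187·3.3504 − 1.3578·-1.6419 = +5.3073 (running +33.7202)
Area = |Σ|/2 = |33.7202|/2 = 16.8601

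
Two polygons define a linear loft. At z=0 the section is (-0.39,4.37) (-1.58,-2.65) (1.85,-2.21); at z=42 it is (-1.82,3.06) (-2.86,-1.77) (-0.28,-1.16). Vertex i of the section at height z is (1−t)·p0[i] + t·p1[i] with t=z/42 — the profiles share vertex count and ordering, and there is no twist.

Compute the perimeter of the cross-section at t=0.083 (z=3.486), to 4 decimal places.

Perimeter at t=0.083: 17.0756

Cross-section at t=0.083: each vertex is (1-t)·p0[i] + t·p1[i].
  v1: (1-0.083)·(-0.39,4.37) + 0.083·(-1.82,3.06) = (-0.5087,4.2613)
  v2: (1-0.083)·(-1.58,-2.65) + 0.083·(-2.86,-1.77) = (-1.6862,-2.5770)
  v3: (1-0.083)·(1.85,-2.21) + 0.083·(-0.28,-1.16) = (1.6732,-2.1229)
Perimeter = Σ |v_{i+1} − v_i|:
  edge 1→2: √(-1.1776² + -6.8382²) = 6.9389 (running 6.9389)
  edge 2→3: √(3.3595² + 0.4541²) = 3.3900 (running 10.3289)
  edge 3→1: √(-2.1819² + 6.3841²) = 6.7467 (running 17.0756)
Perimeter = 17.0756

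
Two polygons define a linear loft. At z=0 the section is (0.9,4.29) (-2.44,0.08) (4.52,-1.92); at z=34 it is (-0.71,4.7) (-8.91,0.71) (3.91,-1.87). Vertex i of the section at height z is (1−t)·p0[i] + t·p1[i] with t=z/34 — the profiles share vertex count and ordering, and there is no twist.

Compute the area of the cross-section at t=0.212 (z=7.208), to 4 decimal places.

Area at t=0.212: 21.7136

Cross-section at t=0.212: each vertex is (1-t)·p0[i] + t·p1[i].
  v1: (1-0.212)·(0.9,4.29) + 0.212·(-0.71,4.7) = (0.5587,4.3769)
  v2: (1-0.212)·(-2.44,0.08) + 0.212·(-8.91,0.71) = (-3.8116,0.2136)
  v3: (1-0.212)·(4.52,-1.92) + 0.212·(3.91,-1.87) = (4.3907,-1.9094)
Shoelace sum Σ(x_i·y_{i+1} − x_{i+1}·y_i):
  i=1: 0.5587·0.2136 − -3.8116·4.3769 = +16.8026 (running +16.8026)
  i=2: -3.8116·-1.9094 − 4.3907·0.2136 = +6.3403 (running +23.1428)
  i=3: 4.3907·4.3769 − 0.5587·-1.9094 = +20.2844 (running +43.4272)
Area = |Σ|/2 = |43.4272|/2 = 21.7136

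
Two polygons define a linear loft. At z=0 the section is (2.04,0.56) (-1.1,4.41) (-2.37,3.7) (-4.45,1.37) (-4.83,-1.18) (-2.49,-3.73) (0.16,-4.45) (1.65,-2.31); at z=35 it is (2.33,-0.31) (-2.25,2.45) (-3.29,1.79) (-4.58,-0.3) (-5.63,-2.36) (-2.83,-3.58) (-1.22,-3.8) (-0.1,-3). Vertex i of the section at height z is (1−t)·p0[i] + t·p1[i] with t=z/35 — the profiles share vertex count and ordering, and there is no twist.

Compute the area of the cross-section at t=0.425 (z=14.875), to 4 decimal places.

Cross-section at t=0.425: each vertex is (1-t)·p0[i] + t·p1[i].
  v1: (1-0.425)·(2.04,0.56) + 0.425·(2.33,-0.31) = (2.1632,0.1903)
  v2: (1-0.425)·(-1.1,4.41) + 0.425·(-2.25,2.45) = (-1.5887,3.5770)
  v3: (1-0.425)·(-2.37,3.7) + 0.425·(-3.29,1.79) = (-2.7610,2.8883)
  v4: (1-0.425)·(-4.45,1.37) + 0.425·(-4.58,-0.3) = (-4.5053,0.6603)
  v5: (1-0.425)·(-4.83,-1.18) + 0.425·(-5.63,-2.36) = (-5.1700,-1.6815)
  v6: (1-0.425)·(-2.49,-3.73) + 0.425·(-2.83,-3.58) = (-2.6345,-3.6662)
  v7: (1-0.425)·(0.16,-4.45) + 0.425·(-1.22,-3.8) = (-0.4265,-4.1738)
  v8: (1-0.425)·(1.65,-2.31) + 0.425·(-0.1,-3) = (0.9062,-2.6033)
Shoelace sum Σ(x_i·y_{i+1} − x_{i+1}·y_i):
  i=1: 2.1632·3.5770 − -1.5887·0.1903 = +8.0402 (running +8.0402)
  i=2: -1.5887·2.8883 − -2.7610·3.5770 = +5.2874 (running +13.3276)
  i=3: -2.7610·0.6603 − -4.5053·2.8883 = +11.1893 (running +24.5169)
  i=4: -4.5053·-1.6815 − -5.1700·0.6603 = +10.9891 (running +35.5060)
  i=5: -5.1700·-3.6662 − -2.6345·-1.6815 = +14.5246 (running +50.0306)
  i=6: -2.6345·-4.1738 − -0.4265·-3.6662 = +9.4321 (running +59.4627)
  i=7: -0.4265·-2.6033 − 0.9062·-4.1738 = +4.8927 (running +64.3554)
  i=8: 0.9062·0.1903 − 2.1632·-2.6033 = +5.8039 (running +70.1593)
Area = |Σ|/2 = |70.1593|/2 = 35.0797

Area at t=0.425: 35.0797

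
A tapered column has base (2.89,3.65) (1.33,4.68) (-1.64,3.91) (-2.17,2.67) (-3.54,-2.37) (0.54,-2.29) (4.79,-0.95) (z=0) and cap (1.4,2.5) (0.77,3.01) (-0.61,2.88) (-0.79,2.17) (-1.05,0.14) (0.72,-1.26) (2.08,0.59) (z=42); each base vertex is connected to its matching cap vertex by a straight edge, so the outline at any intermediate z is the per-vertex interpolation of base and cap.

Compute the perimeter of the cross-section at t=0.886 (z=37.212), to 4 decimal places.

Perimeter at t=0.886: 12.9134

Cross-section at t=0.886: each vertex is (1-t)·p0[i] + t·p1[i].
  v1: (1-0.886)·(2.89,3.65) + 0.886·(1.4,2.5) = (1.5699,2.6311)
  v2: (1-0.886)·(1.33,4.68) + 0.886·(0.77,3.01) = (0.8338,3.2004)
  v3: (1-0.886)·(-1.64,3.91) + 0.886·(-0.61,2.88) = (-0.7274,2.9974)
  v4: (1-0.886)·(-2.17,2.67) + 0.886·(-0.79,2.17) = (-0.9473,2.2270)
  v5: (1-0.886)·(-3.54,-2.37) + 0.886·(-1.05,0.14) = (-1.3339,-0.1461)
  v6: (1-0.886)·(0.54,-2.29) + 0.886·(0.72,-1.26) = (0.6995,-1.3774)
  v7: (1-0.886)·(4.79,-0.95) + 0.886·(2.08,0.59) = (2.3889,0.4144)
Perimeter = Σ |v_{i+1} − v_i|:
  edge 1→2: √(-0.7360² + 0.5693²) = 0.9305 (running 0.9305)
  edge 2→3: √(-1.5613² + -0.2030²) = 1.5744 (running 2.5049)
  edge 3→4: √(-0.2199² + -0.7704²) = 0.8012 (running 3.3061)
  edge 4→5: √(-0.3865² + -2.3731²) = 2.4044 (running 5.7105)
  edge 5→6: √(2.0333² + -1.2313²) = 2.3771 (running 8.0876)
  edge 6→7: √(1.6895² + 1.7919²) = 2.4627 (running 10.5503)
  edge 7→1: √(-0.8191² + 2.2167²) = 2.3631 (running 12.9134)
Perimeter = 12.9134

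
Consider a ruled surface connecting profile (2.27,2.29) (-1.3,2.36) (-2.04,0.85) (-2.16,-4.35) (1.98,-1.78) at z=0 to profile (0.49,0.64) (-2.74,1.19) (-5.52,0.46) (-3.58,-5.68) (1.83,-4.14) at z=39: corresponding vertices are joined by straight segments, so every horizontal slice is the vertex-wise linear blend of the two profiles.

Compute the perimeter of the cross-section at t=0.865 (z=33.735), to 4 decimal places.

Cross-section at t=0.865: each vertex is (1-t)·p0[i] + t·p1[i].
  v1: (1-0.865)·(2.27,2.29) + 0.865·(0.49,0.64) = (0.7303,0.8628)
  v2: (1-0.865)·(-1.3,2.36) + 0.865·(-2.74,1.19) = (-2.5456,1.3479)
  v3: (1-0.865)·(-2.04,0.85) + 0.865·(-5.52,0.46) = (-5.0502,0.5127)
  v4: (1-0.865)·(-2.16,-4.35) + 0.865·(-3.58,-5.68) = (-3.3883,-5.5004)
  v5: (1-0.865)·(1.98,-1.78) + 0.865·(1.83,-4.14) = (1.8503,-3.8214)
Perimeter = Σ |v_{i+1} − v_i|:
  edge 1→2: √(-3.2759² + 0.4852²) = 3.3116 (running 3.3116)
  edge 2→3: √(-2.5046² + -0.8353²) = 2.6402 (running 5.9519)
  edge 3→4: √(1.6619² + -6.0131²) = 6.2385 (running 12.1904)
  edge 4→5: √(5.2386² + 1.6791²) = 5.5011 (running 17.6914)
  edge 5→1: √(-1.1200² + 4.6841²) = 4.8162 (running 22.5076)
Perimeter = 22.5076

Perimeter at t=0.865: 22.5076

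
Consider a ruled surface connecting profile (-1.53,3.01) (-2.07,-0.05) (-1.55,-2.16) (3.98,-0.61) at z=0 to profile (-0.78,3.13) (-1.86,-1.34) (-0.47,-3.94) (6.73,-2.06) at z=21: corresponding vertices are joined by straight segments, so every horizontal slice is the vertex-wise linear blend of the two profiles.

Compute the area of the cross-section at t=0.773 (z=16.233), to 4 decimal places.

Area at t=0.773: 26.5190

Cross-section at t=0.773: each vertex is (1-t)·p0[i] + t·p1[i].
  v1: (1-0.773)·(-1.53,3.01) + 0.773·(-0.78,3.13) = (-0.9503,3.1028)
  v2: (1-0.773)·(-2.07,-0.05) + 0.773·(-1.86,-1.34) = (-1.9077,-1.0472)
  v3: (1-0.773)·(-1.55,-2.16) + 0.773·(-0.47,-3.94) = (-0.7152,-3.5359)
  v4: (1-0.773)·(3.98,-0.61) + 0.773·(6.73,-2.06) = (6.1058,-1.7309)
Shoelace sum Σ(x_i·y_{i+1} − x_{i+1}·y_i):
  i=1: -0.9503·-1.0472 − -1.9077·3.1028 = +6.9141 (running +6.9141)
  i=2: -1.9077·-3.5359 − -0.7152·-1.0472 = +5.9965 (running +12.9106)
  i=3: -0.7152·-1.7309 − 6.1058·-3.5359 = +22.8274 (running +35.7380)
  i=4: 6.1058·3.1028 − -0.9503·-1.7309 = +17.2999 (running +53.0380)
Area = |Σ|/2 = |53.0380|/2 = 26.5190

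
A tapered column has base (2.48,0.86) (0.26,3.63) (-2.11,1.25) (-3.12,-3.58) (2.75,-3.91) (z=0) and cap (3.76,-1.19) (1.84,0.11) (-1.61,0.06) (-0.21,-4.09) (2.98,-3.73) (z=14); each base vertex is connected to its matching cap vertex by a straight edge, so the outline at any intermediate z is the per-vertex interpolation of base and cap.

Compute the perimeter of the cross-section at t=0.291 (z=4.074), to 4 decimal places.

Perimeter at t=0.291: 20.2015

Cross-section at t=0.291: each vertex is (1-t)·p0[i] + t·p1[i].
  v1: (1-0.291)·(2.48,0.86) + 0.291·(3.76,-1.19) = (2.8525,0.2635)
  v2: (1-0.291)·(0.26,3.63) + 0.291·(1.84,0.11) = (0.7198,2.6057)
  v3: (1-0.291)·(-2.11,1.25) + 0.291·(-1.61,0.06) = (-1.9645,0.9037)
  v4: (1-0.291)·(-3.12,-3.58) + 0.291·(-0.21,-4.09) = (-2.2732,-3.7284)
  v5: (1-0.291)·(2.75,-3.91) + 0.291·(2.98,-3.73) = (2.8169,-3.8576)
Perimeter = Σ |v_{i+1} − v_i|:
  edge 1→2: √(-2.1327² + 2.3422²) = 3.1677 (running 3.1677)
  edge 2→3: √(-2.6843² + -1.7020²) = 3.1784 (running 6.3461)
  edge 3→4: √(-0.3087² + -4.6321²) = 4.6424 (running 10.9885)
  edge 4→5: √(5.0901² + -0.1292²) = 5.0918 (running 16.0802)
  edge 5→1: √(0.0355² + 4.1211²) = 4.1212 (running 20.2015)
Perimeter = 20.2015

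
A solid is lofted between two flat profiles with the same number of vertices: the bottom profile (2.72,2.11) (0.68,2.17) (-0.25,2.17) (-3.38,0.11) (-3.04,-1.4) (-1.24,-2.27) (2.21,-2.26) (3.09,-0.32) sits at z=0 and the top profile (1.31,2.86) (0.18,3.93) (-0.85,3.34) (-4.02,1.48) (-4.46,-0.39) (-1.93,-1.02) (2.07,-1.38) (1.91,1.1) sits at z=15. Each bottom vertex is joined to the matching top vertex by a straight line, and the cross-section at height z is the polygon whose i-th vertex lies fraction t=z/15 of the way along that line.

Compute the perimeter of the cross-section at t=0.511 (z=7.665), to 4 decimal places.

Perimeter at t=0.511: 18.5279

Cross-section at t=0.511: each vertex is (1-t)·p0[i] + t·p1[i].
  v1: (1-0.511)·(2.72,2.11) + 0.511·(1.31,2.86) = (1.9995,2.4932)
  v2: (1-0.511)·(0.68,2.17) + 0.511·(0.18,3.93) = (0.4245,3.0694)
  v3: (1-0.511)·(-0.25,2.17) + 0.511·(-0.85,3.34) = (-0.5566,2.7679)
  v4: (1-0.511)·(-3.38,0.11) + 0.511·(-4.02,1.48) = (-3.7070,0.8101)
  v5: (1-0.511)·(-3.04,-1.4) + 0.511·(-4.46,-0.39) = (-3.7656,-0.8839)
  v6: (1-0.511)·(-1.24,-2.27) + 0.511·(-1.93,-1.02) = (-1.5926,-1.6313)
  v7: (1-0.511)·(2.21,-2.26) + 0.511·(2.07,-1.38) = (2.1385,-1.8103)
  v8: (1-0.511)·(3.09,-0.32) + 0.511·(1.91,1.1) = (2.4870,0.4056)
Perimeter = Σ |v_{i+1} − v_i|:
  edge 1→2: √(-1.5750² + 0.5761²) = 1.6770 (running 1.6770)
  edge 2→3: √(-0.9811² + -0.3015²) = 1.0264 (running 2.7034)
  edge 3→4: √(-3.1504² + -1.9578²) = 3.7092 (running 6.4126)
  edge 4→5: √(-0.0586² + -1.6940²) = 1.6950 (running 8.1076)
  edge 5→6: √(2.1730² + -0.7474²) = 2.2980 (running 10.4056)
  edge 6→7: √(3.7310² + -0.1791²) = 3.7353 (running 14.1409)
  edge 7→8: √(0.3486² + 2.2159²) = 2.2432 (running 16.3841)
  edge 8→1: √(-0.4875² + 2.0876²) = 2.1438 (running 18.5279)
Perimeter = 18.5279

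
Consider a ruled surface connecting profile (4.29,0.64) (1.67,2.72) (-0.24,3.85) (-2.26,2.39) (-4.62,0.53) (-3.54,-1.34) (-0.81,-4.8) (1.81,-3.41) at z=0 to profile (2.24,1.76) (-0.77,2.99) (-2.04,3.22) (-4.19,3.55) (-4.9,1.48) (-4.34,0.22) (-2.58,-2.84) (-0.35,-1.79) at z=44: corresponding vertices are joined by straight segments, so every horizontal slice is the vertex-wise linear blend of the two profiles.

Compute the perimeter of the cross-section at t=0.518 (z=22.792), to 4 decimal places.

Perimeter at t=0.518: 22.5711

Cross-section at t=0.518: each vertex is (1-t)·p0[i] + t·p1[i].
  v1: (1-0.518)·(4.29,0.64) + 0.518·(2.24,1.76) = (3.2281,1.2202)
  v2: (1-0.518)·(1.67,2.72) + 0.518·(-0.77,2.99) = (0.4061,2.8599)
  v3: (1-0.518)·(-0.24,3.85) + 0.518·(-2.04,3.22) = (-1.1724,3.5237)
  v4: (1-0.518)·(-2.26,2.39) + 0.518·(-4.19,3.55) = (-3.2597,2.9909)
  v5: (1-0.518)·(-4.62,0.53) + 0.518·(-4.9,1.48) = (-4.7650,1.0221)
  v6: (1-0.518)·(-3.54,-1.34) + 0.518·(-4.34,0.22) = (-3.9544,-0.5319)
  v7: (1-0.518)·(-0.81,-4.8) + 0.518·(-2.58,-2.84) = (-1.7269,-3.7847)
  v8: (1-0.518)·(1.81,-3.41) + 0.518·(-0.35,-1.79) = (0.6911,-2.5708)
Perimeter = Σ |v_{i+1} − v_i|:
  edge 1→2: √(-2.8220² + 1.6397²) = 3.2638 (running 3.2638)
  edge 2→3: √(-1.5785² + 0.6638²) = 1.7124 (running 4.9762)
  edge 3→4: √(-2.0873² + -0.5328²) = 2.1543 (running 7.1304)
  edge 4→5: √(-1.5053² + -1.9688²) = 2.4783 (running 9.6088)
  edge 5→6: √(0.8106² + -1.5540²) = 1.7527 (running 11.3615)
  edge 6→7: √(2.2275² + -3.2528²) = 3.9424 (running 15.3039)
  edge 7→8: √(2.4180² + 1.2139²) = 2.7056 (running 18.0095)
  edge 8→1: √(2.5370² + 3.7910²) = 4.5616 (running 22.5711)
Perimeter = 22.5711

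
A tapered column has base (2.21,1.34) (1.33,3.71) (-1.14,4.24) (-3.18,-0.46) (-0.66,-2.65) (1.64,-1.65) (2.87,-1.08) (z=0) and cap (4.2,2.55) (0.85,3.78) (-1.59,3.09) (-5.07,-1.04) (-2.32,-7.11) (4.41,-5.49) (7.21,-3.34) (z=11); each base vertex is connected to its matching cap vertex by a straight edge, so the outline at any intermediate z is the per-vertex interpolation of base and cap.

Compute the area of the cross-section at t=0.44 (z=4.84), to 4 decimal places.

Area at t=0.44: 47.6433

Cross-section at t=0.44: each vertex is (1-t)·p0[i] + t·p1[i].
  v1: (1-0.44)·(2.21,1.34) + 0.44·(4.2,2.55) = (3.0856,1.8724)
  v2: (1-0.44)·(1.33,3.71) + 0.44·(0.85,3.78) = (1.1188,3.7408)
  v3: (1-0.44)·(-1.14,4.24) + 0.44·(-1.59,3.09) = (-1.3380,3.7340)
  v4: (1-0.44)·(-3.18,-0.46) + 0.44·(-5.07,-1.04) = (-4.0116,-0.7152)
  v5: (1-0.44)·(-0.66,-2.65) + 0.44·(-2.32,-7.11) = (-1.3904,-4.6124)
  v6: (1-0.44)·(1.64,-1.65) + 0.44·(4.41,-5.49) = (2.8588,-3.3396)
  v7: (1-0.44)·(2.87,-1.08) + 0.44·(7.21,-3.34) = (4.7796,-2.0744)
Shoelace sum Σ(x_i·y_{i+1} − x_{i+1}·y_i):
  i=1: 3.0856·3.7408 − 1.1188·1.8724 = +9.4478 (running +9.4478)
  i=2: 1.1188·3.7340 − -1.3380·3.7408 = +9.1828 (running +18.6306)
  i=3: -1.3380·-0.7152 − -4.0116·3.7340 = +15.9363 (running +34.5668)
  i=4: -4.0116·-4.6124 − -1.3904·-0.7152 = +17.5087 (running +52.0755)
  i=5: -1.3904·-3.3396 − 2.8588·-4.6124 = +17.8293 (running +69.9048)
  i=6: 2.8588·-2.0744 − 4.7796·-3.3396 = +10.0317 (running +79.9365)
  i=7: 4.7796·1.8724 − 3.0856·-2.0744 = +15.3501 (running +95.2866)
Area = |Σ|/2 = |95.2866|/2 = 47.6433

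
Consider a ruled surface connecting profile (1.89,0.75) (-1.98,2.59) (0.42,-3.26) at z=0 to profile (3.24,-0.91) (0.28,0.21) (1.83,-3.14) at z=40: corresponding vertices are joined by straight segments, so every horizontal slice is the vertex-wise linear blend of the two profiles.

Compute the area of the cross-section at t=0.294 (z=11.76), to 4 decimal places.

Cross-section at t=0.294: each vertex is (1-t)·p0[i] + t·p1[i].
  v1: (1-0.294)·(1.89,0.75) + 0.294·(3.24,-0.91) = (2.2869,0.2620)
  v2: (1-0.294)·(-1.98,2.59) + 0.294·(0.28,0.21) = (-1.3156,1.8903)
  v3: (1-0.294)·(0.42,-3.26) + 0.294·(1.83,-3.14) = (0.8345,-3.2247)
Shoelace sum Σ(x_i·y_{i+1} − x_{i+1}·y_i):
  i=1: 2.2869·1.8903 − -1.3156·0.2620 = +4.6675 (running +4.6675)
  i=2: -1.3156·-3.2247 − 0.8345·1.8903 = +2.6648 (running +7.3323)
  i=3: 0.8345·0.2620 − 2.2869·-3.2247 = +7.5932 (running +14.9255)
Area = |Σ|/2 = |14.9255|/2 = 7.4628

Area at t=0.294: 7.4628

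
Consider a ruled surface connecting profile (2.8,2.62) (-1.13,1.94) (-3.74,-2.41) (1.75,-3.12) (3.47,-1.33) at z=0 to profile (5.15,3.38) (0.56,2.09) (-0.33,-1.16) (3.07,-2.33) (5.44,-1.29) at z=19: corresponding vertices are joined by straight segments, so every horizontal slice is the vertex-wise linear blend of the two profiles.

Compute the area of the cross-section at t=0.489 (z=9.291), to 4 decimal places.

Cross-section at t=0.489: each vertex is (1-t)·p0[i] + t·p1[i].
  v1: (1-0.489)·(2.8,2.62) + 0.489·(5.15,3.38) = (3.9492,2.9916)
  v2: (1-0.489)·(-1.13,1.94) + 0.489·(0.56,2.09) = (-0.3036,2.0133)
  v3: (1-0.489)·(-3.74,-2.41) + 0.489·(-0.33,-1.16) = (-2.0725,-1.7988)
  v4: (1-0.489)·(1.75,-3.12) + 0.489·(3.07,-2.33) = (2.3955,-2.7337)
  v5: (1-0.489)·(3.47,-1.33) + 0.489·(5.44,-1.29) = (4.4333,-1.3104)
Shoelace sum Σ(x_i·y_{i+1} − x_{i+1}·y_i):
  i=1: 3.9492·2.0133 − -0.3036·2.9916 = +8.8593 (running +8.8593)
  i=2: -0.3036·-1.7988 − -2.0725·2.0133 = +4.7188 (running +13.5780)
  i=3: -2.0725·-2.7337 − 2.3955·-1.7988 = +9.9745 (running +23.5525)
  i=4: 2.3955·-1.3104 − 4.4333·-2.7337 = +8.9802 (running +32.5327)
  i=5: 4.4333·2.9916 − 3.9492·-1.3104 = +18.4381 (running +50.9708)
Area = |Σ|/2 = |50.9708|/2 = 25.4854

Area at t=0.489: 25.4854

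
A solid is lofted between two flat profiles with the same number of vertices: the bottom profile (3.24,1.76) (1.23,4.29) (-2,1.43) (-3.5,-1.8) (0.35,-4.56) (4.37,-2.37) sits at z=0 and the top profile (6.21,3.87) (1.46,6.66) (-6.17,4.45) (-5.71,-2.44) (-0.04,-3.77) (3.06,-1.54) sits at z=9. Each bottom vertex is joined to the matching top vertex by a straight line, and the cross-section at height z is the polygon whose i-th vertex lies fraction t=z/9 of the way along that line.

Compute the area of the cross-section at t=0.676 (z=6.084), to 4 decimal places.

Area at t=0.676: 71.2851

Cross-section at t=0.676: each vertex is (1-t)·p0[i] + t·p1[i].
  v1: (1-0.676)·(3.24,1.76) + 0.676·(6.21,3.87) = (5.2477,3.1864)
  v2: (1-0.676)·(1.23,4.29) + 0.676·(1.46,6.66) = (1.3855,5.8921)
  v3: (1-0.676)·(-2,1.43) + 0.676·(-6.17,4.45) = (-4.8189,3.4715)
  v4: (1-0.676)·(-3.5,-1.8) + 0.676·(-5.71,-2.44) = (-4.9940,-2.2326)
  v5: (1-0.676)·(0.35,-4.56) + 0.676·(-0.04,-3.77) = (0.0864,-4.0260)
  v6: (1-0.676)·(4.37,-2.37) + 0.676·(3.06,-1.54) = (3.4844,-1.8089)
Shoelace sum Σ(x_i·y_{i+1} − x_{i+1}·y_i):
  i=1: 5.2477·5.8921 − 1.3855·3.1864 = +26.5056 (running +26.5056)
  i=2: 1.3855·3.4715 − -4.8189·5.8921 = +33.2034 (running +59.7089)
  i=3: -4.8189·-2.2326 − -4.9940·3.4715 = +28.0955 (running +87.8045)
  i=4: -4.9940·-4.0260 − 0.0864·-2.2326 = +20.2983 (running +108.1028)
  i=5: 0.0864·-1.8089 − 3.4844·-4.0260 = +13.8720 (running +121.9748)
  i=6: 3.4844·3.1864 − 5.2477·-1.8089 = +20.5954 (running +142.5702)
Area = |Σ|/2 = |142.5702|/2 = 71.2851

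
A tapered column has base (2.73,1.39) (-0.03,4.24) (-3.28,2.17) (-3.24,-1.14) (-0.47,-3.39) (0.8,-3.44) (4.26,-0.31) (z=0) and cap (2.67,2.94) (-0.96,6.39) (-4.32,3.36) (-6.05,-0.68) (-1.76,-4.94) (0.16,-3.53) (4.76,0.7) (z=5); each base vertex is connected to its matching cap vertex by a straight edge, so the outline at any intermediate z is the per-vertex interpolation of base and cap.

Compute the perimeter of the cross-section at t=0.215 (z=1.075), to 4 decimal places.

Perimeter at t=0.215: 24.6525

Cross-section at t=0.215: each vertex is (1-t)·p0[i] + t·p1[i].
  v1: (1-0.215)·(2.73,1.39) + 0.215·(2.67,2.94) = (2.7171,1.7233)
  v2: (1-0.215)·(-0.03,4.24) + 0.215·(-0.96,6.39) = (-0.2299,4.7023)
  v3: (1-0.215)·(-3.28,2.17) + 0.215·(-4.32,3.36) = (-3.5036,2.4258)
  v4: (1-0.215)·(-3.24,-1.14) + 0.215·(-6.05,-0.68) = (-3.8441,-1.0411)
  v5: (1-0.215)·(-0.47,-3.39) + 0.215·(-1.76,-4.94) = (-0.7473,-3.7233)
  v6: (1-0.215)·(0.8,-3.44) + 0.215·(0.16,-3.53) = (0.6624,-3.4594)
  v7: (1-0.215)·(4.26,-0.31) + 0.215·(4.76,0.7) = (4.3675,-0.0929)
Perimeter = Σ |v_{i+1} − v_i|:
  edge 1→2: √(-2.9471² + 2.9790²) = 4.1904 (running 4.1904)
  edge 2→3: √(-3.2736² + -2.2764²) = 3.9873 (running 8.1777)
  edge 3→4: √(-0.3406² + -3.4669²) = 3.4836 (running 11.6614)
  edge 4→5: √(3.0968² + -2.6822²) = 4.0968 (running 15.7582)
  edge 5→6: √(1.4098² + 0.2639²) = 1.4342 (running 17.1925)
  edge 6→7: √(3.7051² + 3.3665²) = 5.0061 (running 22.1986)
  edge 7→1: √(-1.6504² + 1.8161²) = 2.4540 (running 24.6525)
Perimeter = 24.6525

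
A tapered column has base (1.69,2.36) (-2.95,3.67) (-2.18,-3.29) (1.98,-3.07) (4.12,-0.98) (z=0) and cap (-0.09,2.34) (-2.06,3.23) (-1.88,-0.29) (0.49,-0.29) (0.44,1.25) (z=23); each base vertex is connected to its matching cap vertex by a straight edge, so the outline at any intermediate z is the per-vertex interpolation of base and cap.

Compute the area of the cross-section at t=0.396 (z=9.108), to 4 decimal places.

Area at t=0.396: 20.3331

Cross-section at t=0.396: each vertex is (1-t)·p0[i] + t·p1[i].
  v1: (1-0.396)·(1.69,2.36) + 0.396·(-0.09,2.34) = (0.9851,2.3521)
  v2: (1-0.396)·(-2.95,3.67) + 0.396·(-2.06,3.23) = (-2.5976,3.4958)
  v3: (1-0.396)·(-2.18,-3.29) + 0.396·(-1.88,-0.29) = (-2.0612,-2.1020)
  v4: (1-0.396)·(1.98,-3.07) + 0.396·(0.49,-0.29) = (1.3900,-1.9691)
  v5: (1-0.396)·(4.12,-0.98) + 0.396·(0.44,1.25) = (2.6627,-0.0969)
Shoelace sum Σ(x_i·y_{i+1} − x_{i+1}·y_i):
  i=1: 0.9851·3.4958 − -2.5976·2.3521 = +9.5534 (running +9.5534)
  i=2: -2.5976·-2.1020 − -2.0612·3.4958 = +12.6655 (running +22.2189)
  i=3: -2.0612·-1.9691 − 1.3900·-2.1020 = +6.9804 (running +29.1994)
  i=4: 1.3900·-0.0969 − 2.6627·-1.9691 = +5.1085 (running +34.3079)
  i=5: 2.6627·2.3521 − 0.9851·-0.0969 = +6.3584 (running +40.6663)
Area = |Σ|/2 = |40.6663|/2 = 20.3331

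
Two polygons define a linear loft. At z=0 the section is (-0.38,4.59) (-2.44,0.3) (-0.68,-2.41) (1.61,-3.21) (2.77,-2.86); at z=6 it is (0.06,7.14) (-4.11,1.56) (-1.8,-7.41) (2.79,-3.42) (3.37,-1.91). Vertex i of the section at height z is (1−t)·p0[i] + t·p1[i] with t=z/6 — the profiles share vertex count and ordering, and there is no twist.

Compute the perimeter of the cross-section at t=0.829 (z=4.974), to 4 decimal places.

Cross-section at t=0.829: each vertex is (1-t)·p0[i] + t·p1[i].
  v1: (1-0.829)·(-0.38,4.59) + 0.829·(0.06,7.14) = (-0.0152,6.7039)
  v2: (1-0.829)·(-2.44,0.3) + 0.829·(-4.11,1.56) = (-3.8244,1.3445)
  v3: (1-0.829)·(-0.68,-2.41) + 0.829·(-1.8,-7.41) = (-1.6085,-6.5550)
  v4: (1-0.829)·(1.61,-3.21) + 0.829·(2.79,-3.42) = (2.5882,-3.3841)
  v5: (1-0.829)·(2.77,-2.86) + 0.829·(3.37,-1.91) = (3.2674,-2.0724)
Perimeter = Σ |v_{i+1} − v_i|:
  edge 1→2: √(-3.8092² + -5.3594²) = 6.5752 (running 6.5752)
  edge 2→3: √(2.2160² + -7.8995²) = 8.2045 (running 14.7797)
  edge 3→4: √(4.1967² + 3.1709²) = 5.2599 (running 20.0396)
  edge 4→5: √(0.6792² + 1.3116²) = 1.4771 (running 21.5166)
  edge 5→1: √(-3.2826² + 8.7764²) = 9.3702 (running 30.8869)
Perimeter = 30.8869

Perimeter at t=0.829: 30.8869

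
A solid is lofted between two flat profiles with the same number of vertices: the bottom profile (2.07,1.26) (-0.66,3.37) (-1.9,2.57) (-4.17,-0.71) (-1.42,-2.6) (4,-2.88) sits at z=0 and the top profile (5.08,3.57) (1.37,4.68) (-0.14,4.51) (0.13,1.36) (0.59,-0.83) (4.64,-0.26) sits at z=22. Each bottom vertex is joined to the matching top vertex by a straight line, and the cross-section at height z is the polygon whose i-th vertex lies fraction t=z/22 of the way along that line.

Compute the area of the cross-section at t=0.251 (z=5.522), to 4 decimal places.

Cross-section at t=0.251: each vertex is (1-t)·p0[i] + t·p1[i].
  v1: (1-0.251)·(2.07,1.26) + 0.251·(5.08,3.57) = (2.8255,1.8398)
  v2: (1-0.251)·(-0.66,3.37) + 0.251·(1.37,4.68) = (-0.1505,3.6988)
  v3: (1-0.251)·(-1.9,2.57) + 0.251·(-0.14,4.51) = (-1.4582,3.0569)
  v4: (1-0.251)·(-4.17,-0.71) + 0.251·(0.13,1.36) = (-3.0907,-0.1904)
  v5: (1-0.251)·(-1.42,-2.6) + 0.251·(0.59,-0.83) = (-0.9155,-2.1557)
  v6: (1-0.251)·(4,-2.88) + 0.251·(4.64,-0.26) = (4.1606,-2.2224)
Shoelace sum Σ(x_i·y_{i+1} − x_{i+1}·y_i):
  i=1: 2.8255·3.6988 − -0.1505·1.8398 = +10.7279 (running +10.7279)
  i=2: -0.1505·3.0569 − -1.4582·3.6988 = +4.9338 (running +15.6616)
  i=3: -1.4582·-0.1904 − -3.0907·3.0569 = +9.7258 (running +25.3874)
  i=4: -3.0907·-2.1557 − -0.9155·-0.1904 = +6.4884 (running +31.8758)
  i=5: -0.9155·-2.2224 − 4.1606·-2.1557 = +11.0038 (running +42.8796)
  i=6: 4.1606·1.8398 − 2.8255·-2.2224 = +13.9341 (running +56.8137)
Area = |Σ|/2 = |56.8137|/2 = 28.4069

Area at t=0.251: 28.4069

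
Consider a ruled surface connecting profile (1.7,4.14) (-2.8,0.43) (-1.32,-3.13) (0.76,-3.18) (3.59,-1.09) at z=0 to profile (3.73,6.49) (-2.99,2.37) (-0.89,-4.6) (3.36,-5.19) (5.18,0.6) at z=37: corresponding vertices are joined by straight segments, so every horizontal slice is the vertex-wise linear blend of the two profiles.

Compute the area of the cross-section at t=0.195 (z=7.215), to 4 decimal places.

Cross-section at t=0.195: each vertex is (1-t)·p0[i] + t·p1[i].
  v1: (1-0.195)·(1.7,4.14) + 0.195·(3.73,6.49) = (2.0958,4.5983)
  v2: (1-0.195)·(-2.8,0.43) + 0.195·(-2.99,2.37) = (-2.8370,0.8083)
  v3: (1-0.195)·(-1.32,-3.13) + 0.195·(-0.89,-4.6) = (-1.2362,-3.4166)
  v4: (1-0.195)·(0.76,-3.18) + 0.195·(3.36,-5.19) = (1.2670,-3.5720)
  v5: (1-0.195)·(3.59,-1.09) + 0.195·(5.18,0.6) = (3.9000,-0.7604)
Shoelace sum Σ(x_i·y_{i+1} − x_{i+1}·y_i):
  i=1: 2.0958·0.8083 − -2.8370·4.5983 = +14.7395 (running +14.7395)
  i=2: -2.8370·-3.4166 − -1.2362·0.8083 = +10.6924 (running +25.4319)
  i=3: -1.2362·-3.5720 − 1.2670·-3.4166 = +8.7444 (running +34.1763)
  i=4: 1.2670·-0.7604 − 3.9000·-3.5720 = +12.9673 (running +47.1436)
  i=5: 3.9000·4.5983 − 2.0958·-0.7604 = +19.5272 (running +66.6708)
Area = |Σ|/2 = |66.6708|/2 = 33.3354

Area at t=0.195: 33.3354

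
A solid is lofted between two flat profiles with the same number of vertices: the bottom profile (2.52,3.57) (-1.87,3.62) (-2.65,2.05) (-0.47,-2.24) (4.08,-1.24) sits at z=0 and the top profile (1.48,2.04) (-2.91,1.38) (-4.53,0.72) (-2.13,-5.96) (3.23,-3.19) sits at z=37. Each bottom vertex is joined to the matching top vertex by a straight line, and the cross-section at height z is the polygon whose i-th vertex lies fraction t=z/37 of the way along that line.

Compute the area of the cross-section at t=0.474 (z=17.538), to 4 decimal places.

Cross-section at t=0.474: each vertex is (1-t)·p0[i] + t·p1[i].
  v1: (1-0.474)·(2.52,3.57) + 0.474·(1.48,2.04) = (2.0270,2.8448)
  v2: (1-0.474)·(-1.87,3.62) + 0.474·(-2.91,1.38) = (-2.3630,2.5582)
  v3: (1-0.474)·(-2.65,2.05) + 0.474·(-4.53,0.72) = (-3.5411,1.4196)
  v4: (1-0.474)·(-0.47,-2.24) + 0.474·(-2.13,-5.96) = (-1.2568,-4.0033)
  v5: (1-0.474)·(4.08,-1.24) + 0.474·(3.23,-3.19) = (3.6771,-2.1643)
Shoelace sum Σ(x_i·y_{i+1} − x_{i+1}·y_i):
  i=1: 2.0270·2.5582 − -2.3630·2.8448 = +11.9078 (running +11.9078)
  i=2: -2.3630·1.4196 − -3.5411·2.5582 = +5.7046 (running +17.6124)
  i=3: -3.5411·-4.0033 − -1.2568·1.4196 = +15.9603 (running +33.5727)
  i=4: -1.2568·-2.1643 − 3.6771·-4.0033 = +17.4406 (running +51.0133)
  i=5: 3.6771·2.8448 − 2.0270·-2.1643 = +14.8477 (running +65.8610)
Area = |Σ|/2 = |65.8610|/2 = 32.9305

Area at t=0.474: 32.9305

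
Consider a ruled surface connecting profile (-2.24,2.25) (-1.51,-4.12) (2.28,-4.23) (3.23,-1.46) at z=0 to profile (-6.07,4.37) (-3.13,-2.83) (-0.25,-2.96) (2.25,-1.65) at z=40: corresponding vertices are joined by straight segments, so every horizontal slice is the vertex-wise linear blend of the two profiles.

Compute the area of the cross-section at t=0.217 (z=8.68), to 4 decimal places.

Area at t=0.217: 21.8732

Cross-section at t=0.217: each vertex is (1-t)·p0[i] + t·p1[i].
  v1: (1-0.217)·(-2.24,2.25) + 0.217·(-6.07,4.37) = (-3.0711,2.7100)
  v2: (1-0.217)·(-1.51,-4.12) + 0.217·(-3.13,-2.83) = (-1.8615,-3.8401)
  v3: (1-0.217)·(2.28,-4.23) + 0.217·(-0.25,-2.96) = (1.7310,-3.9544)
  v4: (1-0.217)·(3.23,-1.46) + 0.217·(2.25,-1.65) = (3.0173,-1.5012)
Shoelace sum Σ(x_i·y_{i+1} − x_{i+1}·y_i):
  i=1: -3.0711·-3.8401 − -1.8615·2.7100 = +16.8381 (running +16.8381)
  i=2: -1.8615·-3.9544 − 1.7310·-3.8401 = +14.0084 (running +30.8465)
  i=3: 1.7310·-1.5012 − 3.0173·-3.9544 = +9.3332 (running +40.1797)
  i=4: 3.0173·2.7100 − -3.0711·-1.5012 = +3.5667 (running +43.7464)
Area = |Σ|/2 = |43.7464|/2 = 21.8732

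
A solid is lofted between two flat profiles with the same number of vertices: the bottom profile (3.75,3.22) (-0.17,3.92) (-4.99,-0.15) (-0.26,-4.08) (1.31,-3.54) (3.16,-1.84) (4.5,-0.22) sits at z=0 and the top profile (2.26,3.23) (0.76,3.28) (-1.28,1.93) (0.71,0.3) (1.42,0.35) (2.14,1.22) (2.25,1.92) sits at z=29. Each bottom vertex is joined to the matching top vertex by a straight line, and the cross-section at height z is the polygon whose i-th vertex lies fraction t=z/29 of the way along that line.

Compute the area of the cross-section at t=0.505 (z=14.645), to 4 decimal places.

Cross-section at t=0.505: each vertex is (1-t)·p0[i] + t·p1[i].
  v1: (1-0.505)·(3.75,3.22) + 0.505·(2.26,3.23) = (2.9975,3.2251)
  v2: (1-0.505)·(-0.17,3.92) + 0.505·(0.76,3.28) = (0.2997,3.5968)
  v3: (1-0.505)·(-4.99,-0.15) + 0.505·(-1.28,1.93) = (-3.1164,0.9004)
  v4: (1-0.505)·(-0.26,-4.08) + 0.505·(0.71,0.3) = (0.2298,-1.8681)
  v5: (1-0.505)·(1.31,-3.54) + 0.505·(1.42,0.35) = (1.3655,-1.5756)
  v6: (1-0.505)·(3.16,-1.84) + 0.505·(2.14,1.22) = (2.6449,-0.2947)
  v7: (1-0.505)·(4.5,-0.22) + 0.505·(2.25,1.92) = (3.3638,0.8607)
Shoelace sum Σ(x_i·y_{i+1} − x_{i+1}·y_i):
  i=1: 2.9975·3.5968 − 0.2997·3.2251 = +9.8152 (running +9.8152)
  i=2: 0.2997·0.9004 − -3.1164·3.5968 = +11.4791 (running +21.2943)
  i=3: -3.1164·-1.8681 − 0.2298·0.9004 = +5.6149 (running +26.9091)
  i=4: 0.2298·-1.5756 − 1.3655·-1.8681 = +2.1888 (running +29.0980)
  i=5: 1.3655·-0.2947 − 2.6449·-1.5756 = +3.7647 (running +32.8627)
  i=6: 2.6449·0.8607 − 3.3638·-0.2947 = +3.2678 (running +36.1305)
  i=7: 3.3638·3.2251 − 2.9975·0.8607 = +8.2683 (running +44.3988)
Area = |Σ|/2 = |44.3988|/2 = 22.1994

Area at t=0.505: 22.1994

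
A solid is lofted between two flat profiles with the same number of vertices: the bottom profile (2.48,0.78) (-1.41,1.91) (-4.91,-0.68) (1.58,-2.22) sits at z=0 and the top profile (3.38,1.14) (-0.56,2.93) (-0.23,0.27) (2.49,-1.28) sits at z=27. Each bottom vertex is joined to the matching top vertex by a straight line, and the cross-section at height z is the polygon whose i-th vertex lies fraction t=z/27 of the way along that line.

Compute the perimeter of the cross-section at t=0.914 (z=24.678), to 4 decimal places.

Cross-section at t=0.914: each vertex is (1-t)·p0[i] + t·p1[i].
  v1: (1-0.914)·(2.48,0.78) + 0.914·(3.38,1.14) = (3.3026,1.1090)
  v2: (1-0.914)·(-1.41,1.91) + 0.914·(-0.56,2.93) = (-0.6331,2.8423)
  v3: (1-0.914)·(-4.91,-0.68) + 0.914·(-0.23,0.27) = (-0.6325,0.1883)
  v4: (1-0.914)·(1.58,-2.22) + 0.914·(2.49,-1.28) = (2.4117,-1.3608)
Perimeter = Σ |v_{i+1} − v_i|:
  edge 1→2: √(-3.9357² + 1.7332²) = 4.3004 (running 4.3004)
  edge 2→3: √(0.0006² + -2.6540²) = 2.6540 (running 6.9544)
  edge 3→4: √(3.0442² + -1.5491²) = 3.4157 (running 10.3701)
  edge 4→1: √(0.8909² + 2.4699²) = 2.6256 (running 12.9958)
Perimeter = 12.9958

Perimeter at t=0.914: 12.9958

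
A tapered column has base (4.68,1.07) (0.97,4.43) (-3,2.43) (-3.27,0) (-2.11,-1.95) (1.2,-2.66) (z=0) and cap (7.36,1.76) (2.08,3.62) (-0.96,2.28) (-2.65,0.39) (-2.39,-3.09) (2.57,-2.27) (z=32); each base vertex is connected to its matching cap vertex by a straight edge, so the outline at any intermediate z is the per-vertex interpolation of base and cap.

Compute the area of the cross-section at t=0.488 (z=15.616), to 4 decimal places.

Cross-section at t=0.488: each vertex is (1-t)·p0[i] + t·p1[i].
  v1: (1-0.488)·(4.68,1.07) + 0.488·(7.36,1.76) = (5.9878,1.4067)
  v2: (1-0.488)·(0.97,4.43) + 0.488·(2.08,3.62) = (1.5117,4.0347)
  v3: (1-0.488)·(-3,2.43) + 0.488·(-0.96,2.28) = (-2.0045,2.3568)
  v4: (1-0.488)·(-3.27,0) + 0.488·(-2.65,0.39) = (-2.9674,0.1903)
  v5: (1-0.488)·(-2.11,-1.95) + 0.488·(-2.39,-3.09) = (-2.2466,-2.5063)
  v6: (1-0.488)·(1.2,-2.66) + 0.488·(2.57,-2.27) = (1.8686,-2.4697)
Shoelace sum Σ(x_i·y_{i+1} − x_{i+1}·y_i):
  i=1: 5.9878·4.0347 − 1.5117·1.4067 = +22.0327 (running +22.0327)
  i=2: 1.5117·2.3568 − -2.0045·4.0347 = +11.6502 (running +33.6830)
  i=3: -2.0045·0.1903 − -2.9674·2.3568 = +6.6122 (running +40.2952)
  i=4: -2.9674·-2.5063 − -2.2466·0.1903 = +7.8649 (running +48.1601)
  i=5: -2.2466·-2.4697 − 1.8686·-2.5063 = +10.2317 (running +58.3918)
  i=6: 1.8686·1.4067 − 5.9878·-2.4697 = +17.4166 (running +75.8084)
Area = |Σ|/2 = |75.8084|/2 = 37.9042

Area at t=0.488: 37.9042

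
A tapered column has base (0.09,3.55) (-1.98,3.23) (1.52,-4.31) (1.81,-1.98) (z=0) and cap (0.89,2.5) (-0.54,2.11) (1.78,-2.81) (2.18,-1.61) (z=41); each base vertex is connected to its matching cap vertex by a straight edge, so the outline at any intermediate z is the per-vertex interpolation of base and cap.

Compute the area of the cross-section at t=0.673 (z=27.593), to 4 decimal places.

Area at t=0.673: 7.1868

Cross-section at t=0.673: each vertex is (1-t)·p0[i] + t·p1[i].
  v1: (1-0.673)·(0.09,3.55) + 0.673·(0.89,2.5) = (0.6284,2.8434)
  v2: (1-0.673)·(-1.98,3.23) + 0.673·(-0.54,2.11) = (-1.0109,2.4762)
  v3: (1-0.673)·(1.52,-4.31) + 0.673·(1.78,-2.81) = (1.6950,-3.3005)
  v4: (1-0.673)·(1.81,-1.98) + 0.673·(2.18,-1.61) = (2.0590,-1.7310)
Shoelace sum Σ(x_i·y_{i+1} − x_{i+1}·y_i):
  i=1: 0.6284·2.4762 − -1.0109·2.8434 = +4.4304 (running +4.4304)
  i=2: -1.0109·-3.3005 − 1.6950·2.4762 = -0.8608 (running +3.5696)
  i=3: 1.6950·-1.7310 − 2.0590·-3.3005 = +3.8618 (running +7.4314)
  i=4: 2.0590·2.8434 − 0.6284·-1.7310 = +6.9422 (running +14.3736)
Area = |Σ|/2 = |14.3736|/2 = 7.1868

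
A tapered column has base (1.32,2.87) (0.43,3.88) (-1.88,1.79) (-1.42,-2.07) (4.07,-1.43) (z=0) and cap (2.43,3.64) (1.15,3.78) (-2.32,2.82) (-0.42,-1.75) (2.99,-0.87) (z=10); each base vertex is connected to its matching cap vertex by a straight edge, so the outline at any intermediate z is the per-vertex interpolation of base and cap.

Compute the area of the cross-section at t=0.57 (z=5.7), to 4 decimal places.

Area at t=0.57: 20.9674

Cross-section at t=0.57: each vertex is (1-t)·p0[i] + t·p1[i].
  v1: (1-0.57)·(1.32,2.87) + 0.57·(2.43,3.64) = (1.9527,3.3089)
  v2: (1-0.57)·(0.43,3.88) + 0.57·(1.15,3.78) = (0.8404,3.8230)
  v3: (1-0.57)·(-1.88,1.79) + 0.57·(-2.32,2.82) = (-2.1308,2.3771)
  v4: (1-0.57)·(-1.42,-2.07) + 0.57·(-0.42,-1.75) = (-0.8500,-1.8876)
  v5: (1-0.57)·(4.07,-1.43) + 0.57·(2.99,-0.87) = (3.4544,-1.1108)
Shoelace sum Σ(x_i·y_{i+1} − x_{i+1}·y_i):
  i=1: 1.9527·3.8230 − 0.8404·3.3089 = +4.6844 (running +4.6844)
  i=2: 0.8404·2.3771 − -2.1308·3.8230 = +10.1438 (running +14.8281)
  i=3: -2.1308·-1.8876 − -0.8500·2.3771 = +6.0426 (running +20.8708)
  i=4: -0.8500·-1.1108 − 3.4544·-1.8876 = +7.4647 (running +28.3355)
  i=5: 3.4544·3.3089 − 1.9527·-1.1108 = +13.5993 (running +41.9348)
Area = |Σ|/2 = |41.9348|/2 = 20.9674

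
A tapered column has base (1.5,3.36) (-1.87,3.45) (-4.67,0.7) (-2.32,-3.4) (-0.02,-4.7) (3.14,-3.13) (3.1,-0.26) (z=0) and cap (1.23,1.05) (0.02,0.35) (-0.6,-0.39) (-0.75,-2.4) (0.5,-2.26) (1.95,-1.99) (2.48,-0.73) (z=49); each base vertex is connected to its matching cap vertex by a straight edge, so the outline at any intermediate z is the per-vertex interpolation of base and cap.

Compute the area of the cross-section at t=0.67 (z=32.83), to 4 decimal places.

Area at t=0.67: 16.3370

Cross-section at t=0.67: each vertex is (1-t)·p0[i] + t·p1[i].
  v1: (1-0.67)·(1.5,3.36) + 0.67·(1.23,1.05) = (1.3191,1.8123)
  v2: (1-0.67)·(-1.87,3.45) + 0.67·(0.02,0.35) = (-0.6037,1.3730)
  v3: (1-0.67)·(-4.67,0.7) + 0.67·(-0.6,-0.39) = (-1.9431,-0.0303)
  v4: (1-0.67)·(-2.32,-3.4) + 0.67·(-0.75,-2.4) = (-1.2681,-2.7300)
  v5: (1-0.67)·(-0.02,-4.7) + 0.67·(0.5,-2.26) = (0.3284,-3.0652)
  v6: (1-0.67)·(3.14,-3.13) + 0.67·(1.95,-1.99) = (2.3427,-2.3662)
  v7: (1-0.67)·(3.1,-0.26) + 0.67·(2.48,-0.73) = (2.6846,-0.5749)
Shoelace sum Σ(x_i·y_{i+1} − x_{i+1}·y_i):
  i=1: 1.3191·1.3730 − -0.6037·1.8123 = +2.9052 (running +2.9052)
  i=2: -0.6037·-0.0303 − -1.9431·1.3730 = +2.6862 (running +5.5914)
  i=3: -1.9431·-2.7300 − -1.2681·-0.0303 = +5.2662 (running +10.8576)
  i=4: -1.2681·-3.0652 − 0.3284·-2.7300 = +4.7835 (running +15.6411)
  i=5: 0.3284·-2.3662 − 2.3427·-3.0652 = +6.4038 (running +22.0449)
  i=6: 2.3427·-0.5749 − 2.6846·-2.3662 = +5.0055 (running +27.0504)
  i=7: 2.6846·1.8123 − 1.3191·-0.5749 = +5.6237 (running +32.6740)
Area = |Σ|/2 = |32.6740|/2 = 16.3370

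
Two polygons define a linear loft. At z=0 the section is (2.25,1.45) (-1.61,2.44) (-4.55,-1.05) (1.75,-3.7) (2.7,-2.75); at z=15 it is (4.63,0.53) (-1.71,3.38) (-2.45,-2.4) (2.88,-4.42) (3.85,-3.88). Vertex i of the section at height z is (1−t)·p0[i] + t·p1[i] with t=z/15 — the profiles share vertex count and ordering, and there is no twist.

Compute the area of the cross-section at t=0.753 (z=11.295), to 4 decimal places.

Cross-section at t=0.753: each vertex is (1-t)·p0[i] + t·p1[i].
  v1: (1-0.753)·(2.25,1.45) + 0.753·(4.63,0.53) = (4.0421,0.7572)
  v2: (1-0.753)·(-1.61,2.44) + 0.753·(-1.71,3.38) = (-1.6853,3.1478)
  v3: (1-0.753)·(-4.55,-1.05) + 0.753·(-2.45,-2.4) = (-2.9687,-2.0665)
  v4: (1-0.753)·(1.75,-3.7) + 0.753·(2.88,-4.42) = (2.6009,-4.2422)
  v5: (1-0.753)·(2.7,-2.75) + 0.753·(3.85,-3.88) = (3.5659,-3.6009)
Shoelace sum Σ(x_i·y_{i+1} − x_{i+1}·y_i):
  i=1: 4.0421·3.1478 − -1.6853·0.7572 = +14.0001 (running +14.0001)
  i=2: -1.6853·-2.0665 − -2.9687·3.1478 = +12.8277 (running +26.8278)
  i=3: -2.9687·-4.2422 − 2.6009·-2.0665 = +17.9686 (running +44.7964)
  i=4: 2.6009·-3.6009 − 3.5659·-4.2422 = +5.7618 (running +50.5582)
  i=5: 3.5659·0.7572 − 4.0421·-3.6009 = +17.2556 (running +67.8138)
Area = |Σ|/2 = |67.8138|/2 = 33.9069

Area at t=0.753: 33.9069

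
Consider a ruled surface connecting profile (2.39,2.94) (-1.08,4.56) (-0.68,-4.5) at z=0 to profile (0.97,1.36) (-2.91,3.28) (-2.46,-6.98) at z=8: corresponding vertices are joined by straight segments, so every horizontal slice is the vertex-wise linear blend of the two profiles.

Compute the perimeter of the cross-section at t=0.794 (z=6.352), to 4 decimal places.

Cross-section at t=0.794: each vertex is (1-t)·p0[i] + t·p1[i].
  v1: (1-0.794)·(2.39,2.94) + 0.794·(0.97,1.36) = (1.2625,1.6855)
  v2: (1-0.794)·(-1.08,4.56) + 0.794·(-2.91,3.28) = (-2.5330,3.5437)
  v3: (1-0.794)·(-0.68,-4.5) + 0.794·(-2.46,-6.98) = (-2.0933,-6.4691)
Perimeter = Σ |v_{i+1} − v_i|:
  edge 1→2: √(-3.7955² + 1.8582²) = 4.2260 (running 4.2260)
  edge 2→3: √(0.4397² + -10.0128²) = 10.0224 (running 14.2484)
  edge 3→1: √(3.3558² + 8.1546²) = 8.8181 (running 23.0666)
Perimeter = 23.0666

Perimeter at t=0.794: 23.0666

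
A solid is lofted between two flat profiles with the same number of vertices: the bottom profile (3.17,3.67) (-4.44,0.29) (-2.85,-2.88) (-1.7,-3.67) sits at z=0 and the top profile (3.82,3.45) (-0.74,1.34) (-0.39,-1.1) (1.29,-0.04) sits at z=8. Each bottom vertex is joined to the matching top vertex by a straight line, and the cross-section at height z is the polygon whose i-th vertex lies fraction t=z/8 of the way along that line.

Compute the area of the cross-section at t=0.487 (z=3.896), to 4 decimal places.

Area at t=0.487: 13.6212

Cross-section at t=0.487: each vertex is (1-t)·p0[i] + t·p1[i].
  v1: (1-0.487)·(3.17,3.67) + 0.487·(3.82,3.45) = (3.4865,3.5629)
  v2: (1-0.487)·(-4.44,0.29) + 0.487·(-0.74,1.34) = (-2.6381,0.8014)
  v3: (1-0.487)·(-2.85,-2.88) + 0.487·(-0.39,-1.1) = (-1.6520,-2.0131)
  v4: (1-0.487)·(-1.7,-3.67) + 0.487·(1.29,-0.04) = (-0.2439,-1.9022)
Shoelace sum Σ(x_i·y_{i+1} − x_{i+1}·y_i):
  i=1: 3.4865·0.8014 − -2.6381·3.5629 = +12.1931 (running +12.1931)
  i=2: -2.6381·-2.0131 − -1.6520·0.8014 = +6.6347 (running +18.8278)
  i=3: -1.6520·-1.9022 − -0.2439·-2.0131 = +2.6514 (running +21.4792)
  i=4: -0.2439·3.5629 − 3.4865·-1.9022 = +5.7632 (running +27.2424)
Area = |Σ|/2 = |27.2424|/2 = 13.6212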